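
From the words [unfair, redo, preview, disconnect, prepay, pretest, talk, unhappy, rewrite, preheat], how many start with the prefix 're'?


Checking each word for prefix 're':
  'unfair' -> no (count: 0)
  'redo' -> YES, starts with 're' (count: 1)
  'preview' -> no (count: 1)
  'disconnect' -> no (count: 1)
  'prepay' -> no (count: 1)
  'pretest' -> no (count: 1)
  'talk' -> no (count: 1)
  'unhappy' -> no (count: 1)
  'rewrite' -> YES, starts with 're' (count: 2)
  'preheat' -> no (count: 2)
Total with prefix 're': 2

2


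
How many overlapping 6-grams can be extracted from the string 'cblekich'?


String 'cblekich' has length L = 8.
Number of overlapping n-grams = L - n + 1
Substituting: 8 - 6 + 1 = 3

3


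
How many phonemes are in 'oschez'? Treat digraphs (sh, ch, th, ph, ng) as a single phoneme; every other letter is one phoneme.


Parsing 'oschez' greedily, digraphs first:
  'o' -> vowel phoneme (phonemes so far: 1)
  's' -> consonant phoneme (phonemes so far: 2)
  'ch' -> digraph (1 consonant phoneme) (phonemes so far: 3)
  'e' -> vowel phoneme (phonemes so far: 4)
  'z' -> consonant phoneme (phonemes so far: 5)
Total phonemes: 5

5


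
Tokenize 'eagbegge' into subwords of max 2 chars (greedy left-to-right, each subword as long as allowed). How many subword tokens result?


'eagbegge' has 8 characters.
Chunking with max size 2:
  Chunk 1: 'ea' (positions 0-1)
  Chunk 2: 'gb' (positions 2-3)
  Chunk 3: 'eg' (positions 4-5)
  Chunk 4: 'ge' (positions 6-7)
Total chunks: ceil(8 / 2) = 4

4


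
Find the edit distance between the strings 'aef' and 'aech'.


Building DP table for s1='aef' (len 3) and s2='aech' (len 4):
       a  e  c  h
    0  1  2  3  4
  a 1  0  1  2  3
  e 2  1  0  1  2
  f 3  2  1  1  2
Edit distance = dp[3][4] = 2

2


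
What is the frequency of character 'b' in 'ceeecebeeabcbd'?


Scanning 'ceeecebeeabcbd' for 'b':
  Position 6: 'b' -> MATCH (count: 1)
  Position 10: 'b' -> MATCH (count: 2)
  Position 12: 'b' -> MATCH (count: 3)
Total occurrences of 'b': 3

3


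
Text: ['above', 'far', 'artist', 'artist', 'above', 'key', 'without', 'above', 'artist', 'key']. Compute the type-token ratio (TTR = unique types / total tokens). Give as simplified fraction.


Tokens: 10
Unique types: ('above', 'artist', 'far', 'key', 'without') = 5
TTR = 5/10
Simplify: divide both by 5 -> 1/2
TTR = 1/2

1/2


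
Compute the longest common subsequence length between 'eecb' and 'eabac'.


DP table for LCS of 'eecb' and 'eabac':
       e  a  b  a  c
    0  0  0  0  0  0
  e 0  1  1  1  1  1
  e 0  1  1  1  1  1
  c 0  1  1  1  1  2
  b 0  1  1  2  2  2
LCS: 'ec'
LCS length = 2

2


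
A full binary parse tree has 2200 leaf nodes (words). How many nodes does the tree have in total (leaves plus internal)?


Leaf nodes (terminals): 2200
Internal nodes = n - 1 = 2200 - 1 = 2199
Total = leaves + internal = 2200 + 2199 = 4399

4399


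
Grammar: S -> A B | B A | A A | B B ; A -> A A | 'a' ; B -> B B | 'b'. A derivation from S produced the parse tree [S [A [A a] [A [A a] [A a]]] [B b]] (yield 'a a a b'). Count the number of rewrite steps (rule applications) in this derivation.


Every bracketed nonterminal node [X ...] in the tree is produced by exactly one rule application.
Reading the tree off as a leftmost derivation:
  Step 1: S  =>  A B   (applied S -> A B)
  Step 2: A B  =>  A A B   (applied A -> A A)
  Step 3: A A B  =>  a A B   (applied A -> a)
  Step 4: a A B  =>  a A A B   (applied A -> A A)
  Step 5: a A A B  =>  a a A B   (applied A -> a)
  Step 6: a a A B  =>  a a a B   (applied A -> a)
  Step 7: a a a B  =>  a a a b   (applied B -> b)
Final yield: a a a b
Total rewrite steps: 7

7


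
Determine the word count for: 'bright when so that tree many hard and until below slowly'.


Counting words by splitting on spaces:
  Word 1: 'bright'
  Word 2: 'when'
  Word 3: 'so'
  Word 4: 'that'
  Word 5: 'tree'
  Word 6: 'many'
  Word 7: 'hard'
  Word 8: 'and'
  Word 9: 'until'
  Word 10: 'below'
  Word 11: 'slowly'
Total words: 11

11


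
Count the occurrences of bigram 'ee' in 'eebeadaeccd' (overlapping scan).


Scanning 'eebeadaeccd' for bigram 'ee':
  Position 0: 'ee' -> MATCH
  Position 1: 'eb' -> no
  Position 2: 'be' -> no
  Position 3: 'ea' -> no
  Position 4: 'ad' -> no
  Position 5: 'da' -> no
  Position 6: 'ae' -> no
  Position 7: 'ec' -> no
  Position 8: 'cc' -> no
  Position 9: 'cd' -> no
Total matches: 1

1


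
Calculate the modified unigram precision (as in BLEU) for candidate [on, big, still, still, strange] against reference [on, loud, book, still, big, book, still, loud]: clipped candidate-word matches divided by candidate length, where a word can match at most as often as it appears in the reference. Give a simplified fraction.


Reference word counts: {'big': 1, 'book': 2, 'loud': 2, 'on': 1, 'still': 2}
Checking each candidate word (with clipping):
  'on' -> in reference (ref count 1, used 1/1) -> match (matches: 1)
  'big' -> in reference (ref count 1, used 1/1) -> match (matches: 2)
  'still' -> in reference (ref count 2, used 1/2) -> match (matches: 3)
  'still' -> in reference (ref count 2, used 2/2) -> match (matches: 4)
  'strange' -> not in reference -> no match (matches: 4)
Clipped matches: 4, Candidate length: 5
Precision = 4/5

4/5


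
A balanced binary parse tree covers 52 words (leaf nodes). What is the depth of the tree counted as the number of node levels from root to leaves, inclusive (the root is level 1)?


In a balanced binary tree with n leaves the deepest leaf is ceil(log2(n)) edges below the root,
so counting node levels inclusive of root and leaves gives ceil(log2(n)) + 1 levels.
log2(52) = 5.7004
ceil(5.7004) = 6
levels = 6 + 1 = 7

7


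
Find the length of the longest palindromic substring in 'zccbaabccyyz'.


Scanning 'zccbaabccyyz' for palindromic substrings.
Substring at positions 1-8: 'ccbaabcc'.
Check: reverse('ccbaabcc') = 'ccbaabcc' -> palindrome confirmed.
Neighbouring characters ('z' / 'y') break symmetry, so it cannot extend further.
No longer palindromic substring exists; longest length = 8

8


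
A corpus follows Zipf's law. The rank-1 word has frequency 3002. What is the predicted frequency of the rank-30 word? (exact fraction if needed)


Zipf's law: freq(rank) = f1 / rank
f1 = 3002, rank = 30
freq = 3002 / 30
GCD(3002, 30) = 2
Simplified: 1501/15

1501/15


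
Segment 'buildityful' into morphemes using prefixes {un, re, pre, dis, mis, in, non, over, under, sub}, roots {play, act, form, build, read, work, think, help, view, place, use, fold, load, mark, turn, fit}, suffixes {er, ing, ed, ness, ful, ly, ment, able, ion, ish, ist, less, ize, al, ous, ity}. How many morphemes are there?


Segmenting 'buildityful' against the inventory:
  'build' -> root (morpheme 1)
  'ity' -> suffix (morpheme 2)
  'ful' -> suffix (morpheme 3)
Total morphemes: 3

3


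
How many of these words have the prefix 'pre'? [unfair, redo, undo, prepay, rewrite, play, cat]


Checking each word for prefix 'pre':
  'unfair' -> no (count: 0)
  'redo' -> no (count: 0)
  'undo' -> no (count: 0)
  'prepay' -> YES, starts with 'pre' (count: 1)
  'rewrite' -> no (count: 1)
  'play' -> no (count: 1)
  'cat' -> no (count: 1)
Total with prefix 'pre': 1

1


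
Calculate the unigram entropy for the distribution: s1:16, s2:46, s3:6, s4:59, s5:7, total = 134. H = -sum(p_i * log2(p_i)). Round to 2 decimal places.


Computing entropy H = -sum(p_i * log2(p_i)):
  s1: p = 16/134 = 0.1194, -p*log2(p) = 0.3661
  s2: p = 46/134 = 0.3433, -p*log2(p) = 0.5295
  s3: p = 6/134 = 0.0448, -p*log2(p) = 0.2006
  s4: p = 59/134 = 0.4403, -p*log2(p) = 0.5211
  s5: p = 7/134 = 0.0522, -p*log2(p) = 0.2225
H = sum of terms = 1.8398
Rounded to 2 decimals: 1.84

1.84


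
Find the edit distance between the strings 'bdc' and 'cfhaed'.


Building DP table for s1='bdc' (len 3) and s2='cfhaed' (len 6):
       c  f  h  a  e  d
    0  1  2  3  4  5  6
  b 1  1  2  3  4  5  6
  d 2  2  2  3  4  5  5
  c 3  2  3  3  4  5  6
Edit distance = dp[3][6] = 6

6


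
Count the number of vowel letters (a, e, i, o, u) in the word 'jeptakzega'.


Scanning each character of 'jeptakzega':
  Position 1: 'j' -> consonant (running count: 0)
  Position 2: 'e' -> vowel (running count: 1)
  Position 3: 'p' -> consonant (running count: 1)
  Position 4: 't' -> consonant (running count: 1)
  Position 5: 'a' -> vowel (running count: 2)
  Position 6: 'k' -> consonant (running count: 2)
  Position 7: 'z' -> consonant (running count: 2)
  Position 8: 'e' -> vowel (running count: 3)
  Position 9: 'g' -> consonant (running count: 3)
  Position 10: 'a' -> vowel (running count: 4)
Total vowels: 4

4


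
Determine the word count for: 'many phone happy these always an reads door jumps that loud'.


Counting words by splitting on spaces:
  Word 1: 'many'
  Word 2: 'phone'
  Word 3: 'happy'
  Word 4: 'these'
  Word 5: 'always'
  Word 6: 'an'
  Word 7: 'reads'
  Word 8: 'door'
  Word 9: 'jumps'
  Word 10: 'that'
  Word 11: 'loud'
Total words: 11

11


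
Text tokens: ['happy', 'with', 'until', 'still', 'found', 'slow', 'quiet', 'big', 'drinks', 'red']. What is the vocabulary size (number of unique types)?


Listing all tokens and tracking unique types:
  Token 1: 'happy' -> NEW (unique so far: 1)
  Token 2: 'with' -> NEW (unique so far: 2)
  Token 3: 'until' -> NEW (unique so far: 3)
  Token 4: 'still' -> NEW (unique so far: 4)
  Token 5: 'found' -> NEW (unique so far: 5)
  Token 6: 'slow' -> NEW (unique so far: 6)
  Token 7: 'quiet' -> NEW (unique so far: 7)
  Token 8: 'big' -> NEW (unique so far: 8)
  Token 9: 'drinks' -> NEW (unique so far: 9)
  Token 10: 'red' -> NEW (unique so far: 10)
Unique types: ('big', 'drinks', 'found', 'happy', 'quiet', 'red', 'slow', 'still', 'until', 'with')
Vocabulary size: 10

10


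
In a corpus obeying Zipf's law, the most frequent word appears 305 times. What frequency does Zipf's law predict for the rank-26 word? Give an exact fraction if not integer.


Zipf's law: freq(rank) = f1 / rank
f1 = 305, rank = 26
freq = 305 / 26
GCD(305, 26) = 1
Simplified: 305/26

305/26


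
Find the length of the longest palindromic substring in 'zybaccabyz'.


Scanning 'zybaccabyz' for palindromic substrings.
Substring at positions 0-9: 'zybaccabyz'.
Check: reverse('zybaccabyz') = 'zybaccabyz' -> palindrome confirmed.
No longer palindromic substring exists; longest length = 10

10


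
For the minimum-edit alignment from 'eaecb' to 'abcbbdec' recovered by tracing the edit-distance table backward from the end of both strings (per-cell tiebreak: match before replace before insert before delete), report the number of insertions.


Edit distance = 6. Backtracking from cell (5, 8) with preference match > replace > insert > delete,
then listing the resulting alignment 'eaecb' -> 'abcbbdec' left to right:
  Step 1: delete 'e'
  Step 2: keep 'a'
  Step 3: replace e->b
  Step 4: keep 'c'
  Step 5: insert 'b' [insertion #1]
  Step 6: keep 'b'
  Step 7: insert 'd' [insertion #2]
  Step 8: insert 'e' [insertion #3]
  Step 9: insert 'c' [insertion #4]
Total insertions: 4

4


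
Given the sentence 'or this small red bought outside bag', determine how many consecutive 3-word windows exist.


Word trigrams from [7] words:
  Trigram 1: (or this small)
  Trigram 2: (this small red)
  Trigram 3: (small red bought)
  Trigram 4: (red bought outside)
  Trigram 5: (bought outside bag)
Total word trigrams: 7 - 2 = 5

5


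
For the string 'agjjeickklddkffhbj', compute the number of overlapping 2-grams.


String 'agjjeickklddkffhbj' has length L = 18.
Number of overlapping n-grams = L - n + 1
Substituting: 18 - 2 + 1 = 17

17


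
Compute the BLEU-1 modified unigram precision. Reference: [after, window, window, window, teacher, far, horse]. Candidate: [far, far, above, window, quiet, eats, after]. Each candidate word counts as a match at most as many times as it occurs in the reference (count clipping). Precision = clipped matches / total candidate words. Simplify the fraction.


Reference word counts: {'after': 1, 'far': 1, 'horse': 1, 'teacher': 1, 'window': 3}
Checking each candidate word (with clipping):
  'far' -> in reference (ref count 1, used 1/1) -> match (matches: 1)
  'far' -> ref count 1 already used up (1/1) -> clipped, no match (matches: 1)
  'above' -> not in reference -> no match (matches: 1)
  'window' -> in reference (ref count 3, used 1/3) -> match (matches: 2)
  'quiet' -> not in reference -> no match (matches: 2)
  'eats' -> not in reference -> no match (matches: 2)
  'after' -> in reference (ref count 1, used 1/1) -> match (matches: 3)
Clipped matches: 3, Candidate length: 7
Precision = 3/7

3/7


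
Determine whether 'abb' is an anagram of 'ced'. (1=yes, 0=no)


Sort characters of 'abb': 'abb'
Sort characters of 'ced': 'cde'
Sorted forms differ -> they are NOT anagrams
Result: 0

0


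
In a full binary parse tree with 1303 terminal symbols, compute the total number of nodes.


Leaf nodes (terminals): 1303
Internal nodes = n - 1 = 1303 - 1 = 1302
Total = leaves + internal = 1303 + 1302 = 2605

2605


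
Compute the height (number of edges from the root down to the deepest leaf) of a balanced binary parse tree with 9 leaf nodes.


In a balanced binary tree with n leaves the deepest leaf is ceil(log2(n)) edges below the root.
log2(9) = 3.1699
ceil(3.1699) = 4
height (edges) = 4

4


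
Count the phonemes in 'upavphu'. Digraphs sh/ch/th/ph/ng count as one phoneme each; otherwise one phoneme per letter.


Parsing 'upavphu' greedily, digraphs first:
  'u' -> vowel phoneme (phonemes so far: 1)
  'p' -> consonant phoneme (phonemes so far: 2)
  'a' -> vowel phoneme (phonemes so far: 3)
  'v' -> consonant phoneme (phonemes so far: 4)
  'ph' -> digraph (1 consonant phoneme) (phonemes so far: 5)
  'u' -> vowel phoneme (phonemes so far: 6)
Total phonemes: 6

6


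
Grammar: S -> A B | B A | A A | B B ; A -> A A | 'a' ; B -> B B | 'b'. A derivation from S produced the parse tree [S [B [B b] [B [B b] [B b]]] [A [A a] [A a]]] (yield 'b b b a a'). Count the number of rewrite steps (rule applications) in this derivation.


Every bracketed nonterminal node [X ...] in the tree is produced by exactly one rule application.
Reading the tree off as a leftmost derivation:
  Step 1: S  =>  B A   (applied S -> B A)
  Step 2: B A  =>  B B A   (applied B -> B B)
  Step 3: B B A  =>  b B A   (applied B -> b)
  Step 4: b B A  =>  b B B A   (applied B -> B B)
  Step 5: b B B A  =>  b b B A   (applied B -> b)
  Step 6: b b B A  =>  b b b A   (applied B -> b)
  Step 7: b b b A  =>  b b b A A   (applied A -> A A)
  Step 8: b b b A A  =>  b b b a A   (applied A -> a)
  Step 9: b b b a A  =>  b b b a a   (applied A -> a)
Final yield: b b b a a
Total rewrite steps: 9

9


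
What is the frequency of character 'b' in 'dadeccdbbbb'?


Scanning 'dadeccdbbbb' for 'b':
  Position 7: 'b' -> MATCH (count: 1)
  Position 8: 'b' -> MATCH (count: 2)
  Position 9: 'b' -> MATCH (count: 3)
  Position 10: 'b' -> MATCH (count: 4)
Total occurrences of 'b': 4

4


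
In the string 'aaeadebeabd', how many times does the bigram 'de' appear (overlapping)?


Scanning 'aaeadebeabd' for bigram 'de':
  Position 0: 'aa' -> no
  Position 1: 'ae' -> no
  Position 2: 'ea' -> no
  Position 3: 'ad' -> no
  Position 4: 'de' -> MATCH
  Position 5: 'eb' -> no
  Position 6: 'be' -> no
  Position 7: 'ea' -> no
  Position 8: 'ab' -> no
  Position 9: 'bd' -> no
Total matches: 1

1


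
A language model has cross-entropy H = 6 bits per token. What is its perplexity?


Perplexity formula: PP = 2^H
H = 6
PP = 2^6
Steps: 2^1 = 2, 2^2 = 4, 2^3 = 8, 2^4 = 16, 2^5 = 32, 2^6 = 64
PP = 64

64


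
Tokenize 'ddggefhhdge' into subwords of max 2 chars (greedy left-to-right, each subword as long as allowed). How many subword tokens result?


'ddggefhhdge' has 11 characters.
Chunking with max size 2:
  Chunk 1: 'dd' (positions 0-1)
  Chunk 2: 'gg' (positions 2-3)
  Chunk 3: 'ef' (positions 4-5)
  Chunk 4: 'hh' (positions 6-7)
  Chunk 5: 'dg' (positions 8-9)
  Chunk 6: 'e' (positions 10-10)
Total chunks: ceil(11 / 2) = 6

6


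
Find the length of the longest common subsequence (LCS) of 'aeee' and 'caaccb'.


DP table for LCS of 'aeee' and 'caaccb':
       c  a  a  c  c  b
    0  0  0  0  0  0  0
  a 0  0  1  1  1  1  1
  e 0  0  1  1  1  1  1
  e 0  0  1  1  1  1  1
  e 0  0  1  1  1  1  1
LCS: 'a'
LCS length = 1

1


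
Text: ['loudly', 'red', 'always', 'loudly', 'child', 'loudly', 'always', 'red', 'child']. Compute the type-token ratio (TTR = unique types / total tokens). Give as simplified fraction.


Tokens: 9
Unique types: ('always', 'child', 'loudly', 'red') = 4
TTR = 4/9
Already in lowest terms.

4/9


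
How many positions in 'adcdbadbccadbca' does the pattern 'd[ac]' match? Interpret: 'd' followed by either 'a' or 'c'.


Pattern: d[ac] means 'd' followed by either 'a' or 'c'.
Scanning 'adcdbadbccadbca' position-by-position:
  Pos 0: window 'ad' -> no
  Pos 1: window 'dc' -> MATCH
  Pos 2: window 'cd' -> no
  Pos 3: window 'db' -> no
  Pos 4: window 'ba' -> no
  Pos 5: window 'ad' -> no
  Pos 6: window 'db' -> no
  Pos 7: window 'bc' -> no
  Pos 8: window 'cc' -> no
  Pos 9: window 'ca' -> no
  Pos 10: window 'ad' -> no
  Pos 11: window 'db' -> no
  Pos 12: window 'bc' -> no
  Pos 13: window 'ca' -> no
  Pos 14: window 'a' -> no
Total matches: 1

1


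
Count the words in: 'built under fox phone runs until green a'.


Counting words by splitting on spaces:
  Word 1: 'built'
  Word 2: 'under'
  Word 3: 'fox'
  Word 4: 'phone'
  Word 5: 'runs'
  Word 6: 'until'
  Word 7: 'green'
  Word 8: 'a'
Total words: 8

8


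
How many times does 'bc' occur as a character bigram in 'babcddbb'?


Scanning 'babcddbb' for bigram 'bc':
  Position 0: 'ba' -> no
  Position 1: 'ab' -> no
  Position 2: 'bc' -> MATCH
  Position 3: 'cd' -> no
  Position 4: 'dd' -> no
  Position 5: 'db' -> no
  Position 6: 'bb' -> no
Total matches: 1

1


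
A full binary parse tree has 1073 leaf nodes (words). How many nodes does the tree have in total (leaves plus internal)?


Leaf nodes (terminals): 1073
Internal nodes = n - 1 = 1073 - 1 = 1072
Total = leaves + internal = 1073 + 1072 = 2145

2145


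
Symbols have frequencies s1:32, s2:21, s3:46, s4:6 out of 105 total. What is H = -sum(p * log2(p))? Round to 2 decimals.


Computing entropy H = -sum(p_i * log2(p_i)):
  s1: p = 32/105 = 0.3048, -p*log2(p) = 0.5224
  s2: p = 21/105 = 0.2000, -p*log2(p) = 0.4644
  s3: p = 46/105 = 0.4381, -p*log2(p) = 0.5216
  s4: p = 6/105 = 0.0571, -p*log2(p) = 0.2360
H = sum of terms = 1.7444
Rounded to 2 decimals: 1.74

1.74


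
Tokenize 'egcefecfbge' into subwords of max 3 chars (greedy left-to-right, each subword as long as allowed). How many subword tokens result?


'egcefecfbge' has 11 characters.
Chunking with max size 3:
  Chunk 1: 'egc' (positions 0-2)
  Chunk 2: 'efe' (positions 3-5)
  Chunk 3: 'cfb' (positions 6-8)
  Chunk 4: 'ge' (positions 9-10)
Total chunks: ceil(11 / 3) = 4

4


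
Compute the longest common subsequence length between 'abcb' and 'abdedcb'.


DP table for LCS of 'abcb' and 'abdedcb':
       a  b  d  e  d  c  b
    0  0  0  0  0  0  0  0
  a 0  1  1  1  1  1  1  1
  b 0  1  2  2  2  2  2  2
  c 0  1  2  2  2  2  3  3
  b 0  1  2  2  2  2  3  4
LCS: 'abcb'
LCS length = 4

4


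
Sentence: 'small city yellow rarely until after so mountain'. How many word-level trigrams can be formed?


Word trigrams from [8] words:
  Trigram 1: (small city yellow)
  Trigram 2: (city yellow rarely)
  Trigram 3: (yellow rarely until)
  Trigram 4: (rarely until after)
  Trigram 5: (until after so)
  Trigram 6: (after so mountain)
Total word trigrams: 8 - 2 = 6

6


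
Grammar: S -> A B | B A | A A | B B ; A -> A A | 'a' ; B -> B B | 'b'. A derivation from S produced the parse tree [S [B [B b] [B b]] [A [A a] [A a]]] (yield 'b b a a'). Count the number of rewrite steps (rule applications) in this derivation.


Every bracketed nonterminal node [X ...] in the tree is produced by exactly one rule application.
Reading the tree off as a leftmost derivation:
  Step 1: S  =>  B A   (applied S -> B A)
  Step 2: B A  =>  B B A   (applied B -> B B)
  Step 3: B B A  =>  b B A   (applied B -> b)
  Step 4: b B A  =>  b b A   (applied B -> b)
  Step 5: b b A  =>  b b A A   (applied A -> A A)
  Step 6: b b A A  =>  b b a A   (applied A -> a)
  Step 7: b b a A  =>  b b a a   (applied A -> a)
Final yield: b b a a
Total rewrite steps: 7

7


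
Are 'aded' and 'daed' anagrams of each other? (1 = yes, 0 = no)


Sort characters of 'aded': 'adde'
Sort characters of 'daed': 'adde'
Sorted forms match -> they ARE anagrams
Result: 1

1


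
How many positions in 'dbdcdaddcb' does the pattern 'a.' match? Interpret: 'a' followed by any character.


Pattern: a. means 'a' followed by any character.
Scanning 'dbdcdaddcb' position-by-position:
  Pos 0: window 'db' -> no
  Pos 1: window 'bd' -> no
  Pos 2: window 'dc' -> no
  Pos 3: window 'cd' -> no
  Pos 4: window 'da' -> no
  Pos 5: window 'ad' -> MATCH
  Pos 6: window 'dd' -> no
  Pos 7: window 'dc' -> no
  Pos 8: window 'cb' -> no
  Pos 9: window 'b' -> no
Total matches: 1

1


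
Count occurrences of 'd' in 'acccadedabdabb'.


Scanning 'acccadedabdabb' for 'd':
  Position 5: 'd' -> MATCH (count: 1)
  Position 7: 'd' -> MATCH (count: 2)
  Position 10: 'd' -> MATCH (count: 3)
Total occurrences of 'd': 3

3


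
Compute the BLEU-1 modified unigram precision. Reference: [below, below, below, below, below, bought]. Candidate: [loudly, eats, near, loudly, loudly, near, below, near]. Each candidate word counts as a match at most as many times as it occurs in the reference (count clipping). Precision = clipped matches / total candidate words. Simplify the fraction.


Reference word counts: {'below': 5, 'bought': 1}
Checking each candidate word (with clipping):
  'loudly' -> not in reference -> no match (matches: 0)
  'eats' -> not in reference -> no match (matches: 0)
  'near' -> not in reference -> no match (matches: 0)
  'loudly' -> not in reference -> no match (matches: 0)
  'loudly' -> not in reference -> no match (matches: 0)
  'near' -> not in reference -> no match (matches: 0)
  'below' -> in reference (ref count 5, used 1/5) -> match (matches: 1)
  'near' -> not in reference -> no match (matches: 1)
Clipped matches: 1, Candidate length: 8
Precision = 1/8

1/8


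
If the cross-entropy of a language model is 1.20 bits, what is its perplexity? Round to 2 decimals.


Perplexity formula: PP = 2^H
H = 1.20
PP = 2^1.20
Decompose: 2^1.20 = 2^1 * 2^0.20
2^1 = 2, 2^0.20 ~ 1.1486984
PP ~ 2 * 1.1486984 = 2.2973968
Rounded to 2 decimals: 2.30

2.30


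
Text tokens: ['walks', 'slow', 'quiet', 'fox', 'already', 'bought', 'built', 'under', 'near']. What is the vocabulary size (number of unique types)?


Listing all tokens and tracking unique types:
  Token 1: 'walks' -> NEW (unique so far: 1)
  Token 2: 'slow' -> NEW (unique so far: 2)
  Token 3: 'quiet' -> NEW (unique so far: 3)
  Token 4: 'fox' -> NEW (unique so far: 4)
  Token 5: 'already' -> NEW (unique so far: 5)
  Token 6: 'bought' -> NEW (unique so far: 6)
  Token 7: 'built' -> NEW (unique so far: 7)
  Token 8: 'under' -> NEW (unique so far: 8)
  Token 9: 'near' -> NEW (unique so far: 9)
Unique types: ('already', 'bought', 'built', 'fox', 'near', 'quiet', 'slow', 'under', 'walks')
Vocabulary size: 9

9


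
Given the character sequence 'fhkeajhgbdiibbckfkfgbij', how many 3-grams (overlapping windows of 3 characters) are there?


String 'fhkeajhgbdiibbckfkfgbij' has length L = 23.
Number of overlapping n-grams = L - n + 1
Substituting: 23 - 3 + 1 = 21

21


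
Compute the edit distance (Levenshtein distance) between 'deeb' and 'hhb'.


Building DP table for s1='deeb' (len 4) and s2='hhb' (len 3):
       h  h  b
    0  1  2  3
  d 1  1  2  3
  e 2  2  2  3
  e 3  3  3  3
  b 4  4  4  3
Edit distance = dp[4][3] = 3

3


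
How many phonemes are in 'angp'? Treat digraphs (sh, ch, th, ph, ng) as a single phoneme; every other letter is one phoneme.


Parsing 'angp' greedily, digraphs first:
  'a' -> vowel phoneme (phonemes so far: 1)
  'ng' -> digraph (1 consonant phoneme) (phonemes so far: 2)
  'p' -> consonant phoneme (phonemes so far: 3)
Total phonemes: 3

3


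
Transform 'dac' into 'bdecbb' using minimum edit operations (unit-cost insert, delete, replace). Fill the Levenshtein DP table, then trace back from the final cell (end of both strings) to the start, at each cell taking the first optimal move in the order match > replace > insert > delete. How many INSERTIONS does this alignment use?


Edit distance = 4. Backtracking from cell (3, 6) with preference match > replace > insert > delete,
then listing the resulting alignment 'dac' -> 'bdecbb' left to right:
  Step 1: insert 'b' [insertion #1]
  Step 2: keep 'd'
  Step 3: replace a->e
  Step 4: keep 'c'
  Step 5: insert 'b' [insertion #2]
  Step 6: insert 'b' [insertion #3]
Total insertions: 3

3


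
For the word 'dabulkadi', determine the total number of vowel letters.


Scanning each character of 'dabulkadi':
  Position 1: 'd' -> consonant (running count: 0)
  Position 2: 'a' -> vowel (running count: 1)
  Position 3: 'b' -> consonant (running count: 1)
  Position 4: 'u' -> vowel (running count: 2)
  Position 5: 'l' -> consonant (running count: 2)
  Position 6: 'k' -> consonant (running count: 2)
  Position 7: 'a' -> vowel (running count: 3)
  Position 8: 'd' -> consonant (running count: 3)
  Position 9: 'i' -> vowel (running count: 4)
Total vowels: 4

4


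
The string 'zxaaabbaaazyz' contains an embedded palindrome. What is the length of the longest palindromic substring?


Scanning 'zxaaabbaaazyz' for palindromic substrings.
Substring at positions 2-9: 'aaabbaaa'.
Check: reverse('aaabbaaa') = 'aaabbaaa' -> palindrome confirmed.
Neighbouring characters ('x' / 'z') break symmetry, so it cannot extend further.
No longer palindromic substring exists; longest length = 8

8


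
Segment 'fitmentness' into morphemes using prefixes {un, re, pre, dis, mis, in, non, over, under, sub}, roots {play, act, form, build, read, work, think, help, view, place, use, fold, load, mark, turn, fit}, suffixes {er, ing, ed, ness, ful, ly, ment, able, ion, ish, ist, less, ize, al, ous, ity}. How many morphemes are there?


Segmenting 'fitmentness' against the inventory:
  'fit' -> root (morpheme 1)
  'ment' -> suffix (morpheme 2)
  'ness' -> suffix (morpheme 3)
Total morphemes: 3

3


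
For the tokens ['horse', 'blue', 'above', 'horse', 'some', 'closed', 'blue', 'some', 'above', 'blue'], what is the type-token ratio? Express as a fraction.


Tokens: 10
Unique types: ('above', 'blue', 'closed', 'horse', 'some') = 5
TTR = 5/10
Simplify: divide both by 5 -> 1/2
TTR = 1/2

1/2


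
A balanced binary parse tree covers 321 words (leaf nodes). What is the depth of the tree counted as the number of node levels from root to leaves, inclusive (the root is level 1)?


In a balanced binary tree with n leaves the deepest leaf is ceil(log2(n)) edges below the root,
so counting node levels inclusive of root and leaves gives ceil(log2(n)) + 1 levels.
log2(321) = 8.3264
ceil(8.3264) = 9
levels = 9 + 1 = 10

10


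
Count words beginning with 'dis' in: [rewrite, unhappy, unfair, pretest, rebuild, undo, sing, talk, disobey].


Checking each word for prefix 'dis':
  'rewrite' -> no (count: 0)
  'unhappy' -> no (count: 0)
  'unfair' -> no (count: 0)
  'pretest' -> no (count: 0)
  'rebuild' -> no (count: 0)
  'undo' -> no (count: 0)
  'sing' -> no (count: 0)
  'talk' -> no (count: 0)
  'disobey' -> YES, starts with 'dis' (count: 1)
Total with prefix 'dis': 1

1


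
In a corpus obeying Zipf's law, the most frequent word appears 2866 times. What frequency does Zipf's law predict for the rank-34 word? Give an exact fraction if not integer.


Zipf's law: freq(rank) = f1 / rank
f1 = 2866, rank = 34
freq = 2866 / 34
GCD(2866, 34) = 2
Simplified: 1433/17

1433/17


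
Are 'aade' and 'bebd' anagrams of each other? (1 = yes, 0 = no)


Sort characters of 'aade': 'aade'
Sort characters of 'bebd': 'bbde'
Sorted forms differ -> they are NOT anagrams
Result: 0

0


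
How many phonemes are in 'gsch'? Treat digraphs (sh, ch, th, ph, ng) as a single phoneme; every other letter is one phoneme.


Parsing 'gsch' greedily, digraphs first:
  'g' -> consonant phoneme (phonemes so far: 1)
  's' -> consonant phoneme (phonemes so far: 2)
  'ch' -> digraph (1 consonant phoneme) (phonemes so far: 3)
Total phonemes: 3

3


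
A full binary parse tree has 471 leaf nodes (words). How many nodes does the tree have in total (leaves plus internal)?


Leaf nodes (terminals): 471
Internal nodes = n - 1 = 471 - 1 = 470
Total = leaves + internal = 471 + 470 = 941

941


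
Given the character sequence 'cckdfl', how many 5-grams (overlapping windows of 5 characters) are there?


String 'cckdfl' has length L = 6.
Number of overlapping n-grams = L - n + 1
Substituting: 6 - 5 + 1 = 2

2


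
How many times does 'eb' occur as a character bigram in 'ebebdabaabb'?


Scanning 'ebebdabaabb' for bigram 'eb':
  Position 0: 'eb' -> MATCH
  Position 1: 'be' -> no
  Position 2: 'eb' -> MATCH
  Position 3: 'bd' -> no
  Position 4: 'da' -> no
  Position 5: 'ab' -> no
  Position 6: 'ba' -> no
  Position 7: 'aa' -> no
  Position 8: 'ab' -> no
  Position 9: 'bb' -> no
Total matches: 2

2


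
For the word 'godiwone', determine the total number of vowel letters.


Scanning each character of 'godiwone':
  Position 1: 'g' -> consonant (running count: 0)
  Position 2: 'o' -> vowel (running count: 1)
  Position 3: 'd' -> consonant (running count: 1)
  Position 4: 'i' -> vowel (running count: 2)
  Position 5: 'w' -> consonant (running count: 2)
  Position 6: 'o' -> vowel (running count: 3)
  Position 7: 'n' -> consonant (running count: 3)
  Position 8: 'e' -> vowel (running count: 4)
Total vowels: 4

4


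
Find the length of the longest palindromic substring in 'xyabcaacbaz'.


Scanning 'xyabcaacbaz' for palindromic substrings.
Substring at positions 2-9: 'abcaacba'.
Check: reverse('abcaacba') = 'abcaacba' -> palindrome confirmed.
Neighbouring characters ('y' / 'z') break symmetry, so it cannot extend further.
No longer palindromic substring exists; longest length = 8

8


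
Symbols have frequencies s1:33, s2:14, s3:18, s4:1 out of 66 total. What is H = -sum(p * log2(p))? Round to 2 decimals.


Computing entropy H = -sum(p_i * log2(p_i)):
  s1: p = 33/66 = 0.5000, -p*log2(p) = 0.5000
  s2: p = 14/66 = 0.2121, -p*log2(p) = 0.4745
  s3: p = 18/66 = 0.2727, -p*log2(p) = 0.5112
  s4: p = 1/66 = 0.0152, -p*log2(p) = 0.0916
H = sum of terms = 1.5773
Rounded to 2 decimals: 1.58

1.58


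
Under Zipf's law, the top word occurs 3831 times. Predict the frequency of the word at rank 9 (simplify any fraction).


Zipf's law: freq(rank) = f1 / rank
f1 = 3831, rank = 9
freq = 3831 / 9
GCD(3831, 9) = 3
Simplified: 1277/3

1277/3


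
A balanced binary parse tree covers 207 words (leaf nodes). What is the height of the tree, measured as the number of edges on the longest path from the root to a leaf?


In a balanced binary tree with n leaves the deepest leaf is ceil(log2(n)) edges below the root.
log2(207) = 7.6935
ceil(7.6935) = 8
height (edges) = 8

8


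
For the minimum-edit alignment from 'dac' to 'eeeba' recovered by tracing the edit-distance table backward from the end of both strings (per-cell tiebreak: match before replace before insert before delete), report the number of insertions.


Edit distance = 5. Backtracking from cell (3, 5) with preference match > replace > insert > delete,
then listing the resulting alignment 'dac' -> 'eeeba' left to right:
  Step 1: insert 'e' [insertion #1]
  Step 2: insert 'e' [insertion #2]
  Step 3: replace d->e
  Step 4: replace a->b
  Step 5: replace c->a
Total insertions: 2

2


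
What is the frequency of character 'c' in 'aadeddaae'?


Scanning 'aadeddaae' for 'c':
  No matches found.
Total occurrences of 'c': 0

0


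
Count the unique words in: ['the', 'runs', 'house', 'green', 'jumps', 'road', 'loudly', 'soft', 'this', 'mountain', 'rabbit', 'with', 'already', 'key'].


Listing all tokens and tracking unique types:
  Token 1: 'the' -> NEW (unique so far: 1)
  Token 2: 'runs' -> NEW (unique so far: 2)
  Token 3: 'house' -> NEW (unique so far: 3)
  Token 4: 'green' -> NEW (unique so far: 4)
  Token 5: 'jumps' -> NEW (unique so far: 5)
  Token 6: 'road' -> NEW (unique so far: 6)
  Token 7: 'loudly' -> NEW (unique so far: 7)
  Token 8: 'soft' -> NEW (unique so far: 8)
  Token 9: 'this' -> NEW (unique so far: 9)
  Token 10: 'mountain' -> NEW (unique so far: 10)
  Token 11: 'rabbit' -> NEW (unique so far: 11)
  Token 12: 'with' -> NEW (unique so far: 12)
  Token 13: 'already' -> NEW (unique so far: 13)
  Token 14: 'key' -> NEW (unique so far: 14)
Unique types: ('already', 'green', 'house', 'jumps', 'key', 'loudly', 'mountain', 'rabbit', 'road', 'runs', 'soft', 'the', 'this', 'with')
Vocabulary size: 14

14


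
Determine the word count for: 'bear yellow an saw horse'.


Counting words by splitting on spaces:
  Word 1: 'bear'
  Word 2: 'yellow'
  Word 3: 'an'
  Word 4: 'saw'
  Word 5: 'horse'
Total words: 5

5


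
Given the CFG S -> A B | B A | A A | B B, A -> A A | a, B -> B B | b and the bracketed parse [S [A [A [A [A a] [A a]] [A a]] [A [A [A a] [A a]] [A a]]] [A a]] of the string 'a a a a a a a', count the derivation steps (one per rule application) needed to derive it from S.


Every bracketed nonterminal node [X ...] in the tree is produced by exactly one rule application.
Reading the tree off as a leftmost derivation:
  Step 1: S  =>  A A   (applied S -> A A)
  Step 2: A A  =>  A A A   (applied A -> A A)
  Step 3: A A A  =>  A A A A   (applied A -> A A)
  Step 4: A A A A  =>  A A A A A   (applied A -> A A)
  Step 5: A A A A A  =>  a A A A A   (applied A -> a)
  Step 6: a A A A A  =>  a a A A A   (applied A -> a)
  Step 7: a a A A A  =>  a a a A A   (applied A -> a)
  Step 8: a a a A A  =>  a a a A A A   (applied A -> A A)
  Step 9: a a a A A A  =>  a a a A A A A   (applied A -> A A)
  Step 10: a a a A A A A  =>  a a a a A A A   (applied A -> a)
  Step 11: a a a a A A A  =>  a a a a a A A   (applied A -> a)
  Step 12: a a a a a A A  =>  a a a a a a A   (applied A -> a)
  Step 13: a a a a a a A  =>  a a a a a a a   (applied A -> a)
Final yield: a a a a a a a
Total rewrite steps: 13

13


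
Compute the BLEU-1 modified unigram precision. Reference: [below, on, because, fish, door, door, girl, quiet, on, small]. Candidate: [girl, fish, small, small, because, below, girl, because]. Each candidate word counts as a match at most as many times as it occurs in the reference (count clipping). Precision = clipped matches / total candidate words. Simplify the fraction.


Reference word counts: {'because': 1, 'below': 1, 'door': 2, 'fish': 1, 'girl': 1, 'on': 2, 'quiet': 1, 'small': 1}
Checking each candidate word (with clipping):
  'girl' -> in reference (ref count 1, used 1/1) -> match (matches: 1)
  'fish' -> in reference (ref count 1, used 1/1) -> match (matches: 2)
  'small' -> in reference (ref count 1, used 1/1) -> match (matches: 3)
  'small' -> ref count 1 already used up (1/1) -> clipped, no match (matches: 3)
  'because' -> in reference (ref count 1, used 1/1) -> match (matches: 4)
  'below' -> in reference (ref count 1, used 1/1) -> match (matches: 5)
  'girl' -> ref count 1 already used up (1/1) -> clipped, no match (matches: 5)
  'because' -> ref count 1 already used up (1/1) -> clipped, no match (matches: 5)
Clipped matches: 5, Candidate length: 8
Precision = 5/8

5/8


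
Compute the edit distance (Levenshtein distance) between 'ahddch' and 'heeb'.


Building DP table for s1='ahddch' (len 6) and s2='heeb' (len 4):
       h  e  e  b
    0  1  2  3  4
  a 1  1  2  3  4
  h 2  1  2  3  4
  d 3  2  2  3  4
  d 4  3  3  3  4
  c 5  4  4  4  4
  h 6  5  5  5  5
Edit distance = dp[6][4] = 5

5


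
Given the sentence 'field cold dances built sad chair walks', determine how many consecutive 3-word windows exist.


Word trigrams from [7] words:
  Trigram 1: (field cold dances)
  Trigram 2: (cold dances built)
  Trigram 3: (dances built sad)
  Trigram 4: (built sad chair)
  Trigram 5: (sad chair walks)
Total word trigrams: 7 - 2 = 5

5


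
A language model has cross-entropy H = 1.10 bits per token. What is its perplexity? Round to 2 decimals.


Perplexity formula: PP = 2^H
H = 1.10
PP = 2^1.10
Decompose: 2^1.10 = 2^1 * 2^0.10
2^1 = 2, 2^0.10 ~ 1.0717735
PP ~ 2 * 1.0717735 = 2.1435470
Rounded to 2 decimals: 2.14

2.14


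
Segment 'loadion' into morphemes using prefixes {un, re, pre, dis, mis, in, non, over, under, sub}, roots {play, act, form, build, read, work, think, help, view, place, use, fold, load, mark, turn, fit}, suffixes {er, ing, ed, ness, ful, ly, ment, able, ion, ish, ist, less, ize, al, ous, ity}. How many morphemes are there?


Segmenting 'loadion' against the inventory:
  'load' -> root (morpheme 1)
  'ion' -> suffix (morpheme 2)
Total morphemes: 2

2


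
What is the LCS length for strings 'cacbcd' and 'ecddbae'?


DP table for LCS of 'cacbcd' and 'ecddbae':
       e  c  d  d  b  a  e
    0  0  0  0  0  0  0  0
  c 0  0  1  1  1  1  1  1
  a 0  0  1  1  1  1  2  2
  c 0  0  1  1  1  1  2  2
  b 0  0  1  1  1  2  2  2
  c 0  0  1  1  1  2  2  2
  d 0  0  1  2  2  2  2  2
LCS: 'ca'
LCS length = 2

2


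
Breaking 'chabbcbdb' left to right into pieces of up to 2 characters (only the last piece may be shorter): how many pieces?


'chabbcbdb' has 9 characters.
Chunking with max size 2:
  Chunk 1: 'ch' (positions 0-1)
  Chunk 2: 'ab' (positions 2-3)
  Chunk 3: 'bc' (positions 4-5)
  Chunk 4: 'bd' (positions 6-7)
  Chunk 5: 'b' (positions 8-8)
Total chunks: ceil(9 / 2) = 5

5


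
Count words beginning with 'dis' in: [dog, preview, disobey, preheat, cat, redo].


Checking each word for prefix 'dis':
  'dog' -> no (count: 0)
  'preview' -> no (count: 0)
  'disobey' -> YES, starts with 'dis' (count: 1)
  'preheat' -> no (count: 1)
  'cat' -> no (count: 1)
  'redo' -> no (count: 1)
Total with prefix 'dis': 1

1


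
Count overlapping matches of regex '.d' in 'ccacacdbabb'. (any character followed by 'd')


Pattern: .d means any character followed by 'd'.
Scanning 'ccacacdbabb' position-by-position:
  Pos 0: window 'cc' -> no
  Pos 1: window 'ca' -> no
  Pos 2: window 'ac' -> no
  Pos 3: window 'ca' -> no
  Pos 4: window 'ac' -> no
  Pos 5: window 'cd' -> MATCH
  Pos 6: window 'db' -> no
  Pos 7: window 'ba' -> no
  Pos 8: window 'ab' -> no
  Pos 9: window 'bb' -> no
  Pos 10: window 'b' -> no
Total matches: 1

1


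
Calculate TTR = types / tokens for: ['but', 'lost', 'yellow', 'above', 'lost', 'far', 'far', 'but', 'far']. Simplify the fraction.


Tokens: 9
Unique types: ('above', 'but', 'far', 'lost', 'yellow') = 5
TTR = 5/9
Already in lowest terms.

5/9


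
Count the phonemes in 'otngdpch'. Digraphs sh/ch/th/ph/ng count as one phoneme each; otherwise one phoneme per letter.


Parsing 'otngdpch' greedily, digraphs first:
  'o' -> vowel phoneme (phonemes so far: 1)
  't' -> consonant phoneme (phonemes so far: 2)
  'ng' -> digraph (1 consonant phoneme) (phonemes so far: 3)
  'd' -> consonant phoneme (phonemes so far: 4)
  'p' -> consonant phoneme (phonemes so far: 5)
  'ch' -> digraph (1 consonant phoneme) (phonemes so far: 6)
Total phonemes: 6

6


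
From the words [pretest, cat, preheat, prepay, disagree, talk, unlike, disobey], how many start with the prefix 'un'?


Checking each word for prefix 'un':
  'pretest' -> no (count: 0)
  'cat' -> no (count: 0)
  'preheat' -> no (count: 0)
  'prepay' -> no (count: 0)
  'disagree' -> no (count: 0)
  'talk' -> no (count: 0)
  'unlike' -> YES, starts with 'un' (count: 1)
  'disobey' -> no (count: 1)
Total with prefix 'un': 1

1


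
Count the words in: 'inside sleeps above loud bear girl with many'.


Counting words by splitting on spaces:
  Word 1: 'inside'
  Word 2: 'sleeps'
  Word 3: 'above'
  Word 4: 'loud'
  Word 5: 'bear'
  Word 6: 'girl'
  Word 7: 'with'
  Word 8: 'many'
Total words: 8

8
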